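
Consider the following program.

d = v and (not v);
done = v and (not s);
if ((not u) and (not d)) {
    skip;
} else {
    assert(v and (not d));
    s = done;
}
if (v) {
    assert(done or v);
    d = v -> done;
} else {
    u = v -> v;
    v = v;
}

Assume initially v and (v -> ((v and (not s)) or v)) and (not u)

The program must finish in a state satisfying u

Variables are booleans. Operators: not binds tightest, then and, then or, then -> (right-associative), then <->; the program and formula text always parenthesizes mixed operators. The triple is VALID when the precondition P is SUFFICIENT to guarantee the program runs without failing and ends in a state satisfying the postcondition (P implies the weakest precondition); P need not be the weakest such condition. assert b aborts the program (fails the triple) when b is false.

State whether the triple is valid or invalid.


Working backward. After the program, u must hold.
Then branch requires (done or v) and u; else branch requires true.
Before the if: v -> ((done or v) and u)
Then branch requires v -> ((done or v) and u); else branch requires v and (not d) and (v -> ((done or v) and u)).
Before the if: (((not u) and (not d)) -> (v -> ((done or v) and u))) and ((not ((not u) and (not d))) -> (v and (not d) and (v -> ((done or v) and u))))
Before done := v and (not s): (((not u) and (not d)) -> (v -> (((v and (not s)) or v) and u))) and ((not ((not u) and (not d))) -> (v and (not d) and (v -> (((v and (not s)) or v) and u))))
Before d := v and (not v): ((not u) -> (v -> (((v and (not s)) or v) and u))) and (u -> (v and (v -> (((v and (not s)) or v) and u))))
The weakest precondition is ((not u) -> (v -> (((v and (not s)) or v) and u))) and (u -> (v and (v -> (((v and (not s)) or v) and u)))).
Check whether v and (v -> ((v and (not s)) or v)) and (not u) implies it.
Countermodel: at the initial state s = false, u = false, v = true, the precondition holds but the weakest precondition fails.
Answer: invalid


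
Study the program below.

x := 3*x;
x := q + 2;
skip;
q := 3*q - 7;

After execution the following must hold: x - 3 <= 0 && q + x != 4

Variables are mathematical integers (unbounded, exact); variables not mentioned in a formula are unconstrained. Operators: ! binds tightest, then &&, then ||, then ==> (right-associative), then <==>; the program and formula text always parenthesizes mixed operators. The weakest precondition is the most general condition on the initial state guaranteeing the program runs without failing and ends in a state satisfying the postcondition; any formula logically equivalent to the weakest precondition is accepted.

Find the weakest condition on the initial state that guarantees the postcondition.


Working backward. After the program, the postcondition x - 3 <= 0 && q + x != 4 must hold; in canonical form it is x <= 3 && q + x != 4.
Before q := 3*q - 7: x <= 3 && 3*q + x != 11
Before skip: x <= 3 && 3*q + x != 11
Before x := q + 2: q <= 1 && 4*q != 9
Before x := 3*x: q <= 1 && 4*q != 9
Answer: WP = q <= 1 && 4*q != 9


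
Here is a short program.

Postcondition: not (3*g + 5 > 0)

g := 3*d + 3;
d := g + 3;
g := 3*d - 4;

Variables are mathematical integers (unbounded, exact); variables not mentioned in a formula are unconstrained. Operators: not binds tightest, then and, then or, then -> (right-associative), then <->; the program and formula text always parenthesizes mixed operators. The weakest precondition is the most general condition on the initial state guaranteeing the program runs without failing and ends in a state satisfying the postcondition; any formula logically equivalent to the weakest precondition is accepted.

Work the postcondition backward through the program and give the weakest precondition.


Working backward. After the program, the postcondition not (3*g + 5 > 0) must hold; in canonical form it is not (3*g > -5).
Before g := 3*d - 4: not (9*d > 7)
Before d := g + 3: not (9*g > -20)
Before g := 3*d + 3: not (27*d > -47)
Answer: WP = not (27*d > -47)


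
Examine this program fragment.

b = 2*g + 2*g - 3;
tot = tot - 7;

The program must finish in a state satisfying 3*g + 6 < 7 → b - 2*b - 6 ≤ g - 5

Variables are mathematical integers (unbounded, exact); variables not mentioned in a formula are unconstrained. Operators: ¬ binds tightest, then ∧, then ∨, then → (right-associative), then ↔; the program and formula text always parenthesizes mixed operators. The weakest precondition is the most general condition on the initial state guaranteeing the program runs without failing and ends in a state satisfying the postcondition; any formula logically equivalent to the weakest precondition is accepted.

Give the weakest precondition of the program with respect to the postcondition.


Working backward. After the program, the postcondition 3*g + 6 < 7 → b - 2*b - 6 ≤ g - 5 must hold; in canonical form it is 3*g < 1 → b + g ≥ -1.
Before tot := tot - 7: 3*g < 1 → b + g ≥ -1
Before b := 2*g + 2*g - 3: 3*g < 1 → 5*g ≥ 2
Answer: WP = 3*g < 1 → 5*g ≥ 2


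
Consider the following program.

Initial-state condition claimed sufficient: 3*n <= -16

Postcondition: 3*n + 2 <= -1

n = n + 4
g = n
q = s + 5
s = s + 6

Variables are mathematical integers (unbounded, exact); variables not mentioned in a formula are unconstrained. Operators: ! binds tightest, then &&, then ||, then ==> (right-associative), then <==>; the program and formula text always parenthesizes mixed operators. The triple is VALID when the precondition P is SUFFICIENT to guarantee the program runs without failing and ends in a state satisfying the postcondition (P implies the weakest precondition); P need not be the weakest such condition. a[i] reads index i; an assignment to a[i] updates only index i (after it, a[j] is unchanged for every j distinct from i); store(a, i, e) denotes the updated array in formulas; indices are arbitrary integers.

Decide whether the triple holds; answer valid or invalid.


Working backward. After the program, the postcondition 3*n + 2 <= -1 must hold; in canonical form it is 3*n <= -3.
Before s := s + 6: 3*n <= -3
Before q := s + 5: 3*n <= -3
Before g := n: 3*n <= -3
Before n := n + 4: 3*n <= -15
The weakest precondition is 3*n <= -15.
Check whether 3*n <= -16 implies it.
Every state satisfying the precondition satisfies the weakest precondition: the implication holds.
Answer: valid


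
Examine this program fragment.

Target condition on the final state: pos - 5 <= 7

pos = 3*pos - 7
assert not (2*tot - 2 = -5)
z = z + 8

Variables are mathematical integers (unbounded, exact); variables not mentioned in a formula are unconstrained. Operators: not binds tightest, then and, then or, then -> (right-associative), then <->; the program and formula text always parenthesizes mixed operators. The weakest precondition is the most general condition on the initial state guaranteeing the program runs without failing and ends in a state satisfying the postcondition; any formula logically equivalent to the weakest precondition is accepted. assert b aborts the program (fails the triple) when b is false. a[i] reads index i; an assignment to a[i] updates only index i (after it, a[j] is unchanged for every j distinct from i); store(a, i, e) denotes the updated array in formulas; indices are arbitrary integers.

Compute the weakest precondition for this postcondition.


Working backward. After the program, the postcondition pos - 5 <= 7 must hold; in canonical form it is pos <= 12.
Before z := z + 8: pos <= 12
Before assert not (2*tot - 2 = -5): (not (2*tot = -3)) and pos <= 12
Before pos := 3*pos - 7: (not (2*tot = -3)) and 3*pos <= 19
Answer: WP = (not (2*tot = -3)) and 3*pos <= 19


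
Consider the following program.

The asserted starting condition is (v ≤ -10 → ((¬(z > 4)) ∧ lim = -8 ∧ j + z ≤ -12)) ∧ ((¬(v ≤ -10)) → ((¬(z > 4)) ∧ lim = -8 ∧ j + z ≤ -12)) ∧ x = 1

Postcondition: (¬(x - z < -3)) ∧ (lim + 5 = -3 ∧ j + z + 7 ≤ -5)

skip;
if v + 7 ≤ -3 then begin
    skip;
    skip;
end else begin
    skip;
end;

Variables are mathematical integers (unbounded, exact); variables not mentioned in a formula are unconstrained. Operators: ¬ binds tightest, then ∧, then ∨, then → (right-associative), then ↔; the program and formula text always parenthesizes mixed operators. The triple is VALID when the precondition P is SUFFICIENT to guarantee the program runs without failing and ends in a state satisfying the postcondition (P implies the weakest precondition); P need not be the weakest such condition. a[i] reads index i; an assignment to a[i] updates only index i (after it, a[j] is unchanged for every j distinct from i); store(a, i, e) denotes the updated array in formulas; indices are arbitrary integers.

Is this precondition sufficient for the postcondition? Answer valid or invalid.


Working backward. After the program, the postcondition (¬(x - z < -3)) ∧ (lim + 5 = -3 ∧ j + z + 7 ≤ -5) must hold; in canonical form it is (¬(x < z - 3)) ∧ lim = -8 ∧ j + z ≤ -12.
Then branch requires (¬(x < z - 3)) ∧ lim = -8 ∧ j + z ≤ -12; else branch requires (¬(x < z - 3)) ∧ lim = -8 ∧ j + z ≤ -12.
Before the if: (v ≤ -10 → ((¬(x < z - 3)) ∧ lim = -8 ∧ j + z ≤ -12)) ∧ ((¬(v ≤ -10)) → ((¬(x < z - 3)) ∧ lim = -8 ∧ j + z ≤ -12))
Before skip: (v ≤ -10 → ((¬(x < z - 3)) ∧ lim = -8 ∧ j + z ≤ -12)) ∧ ((¬(v ≤ -10)) → ((¬(x < z - 3)) ∧ lim = -8 ∧ j + z ≤ -12))
The weakest precondition is (v ≤ -10 → ((¬(x < z - 3)) ∧ lim = -8 ∧ j + z ≤ -12)) ∧ ((¬(v ≤ -10)) → ((¬(x < z - 3)) ∧ lim = -8 ∧ j + z ≤ -12)).
Check whether (v ≤ -10 → ((¬(z > 4)) ∧ lim = -8 ∧ j + z ≤ -12)) ∧ ((¬(v ≤ -10)) → ((¬(z > 4)) ∧ lim = -8 ∧ j + z ≤ -12)) ∧ x = 1 implies it.
Every state satisfying the precondition satisfies the weakest precondition: the implication holds.
Answer: valid


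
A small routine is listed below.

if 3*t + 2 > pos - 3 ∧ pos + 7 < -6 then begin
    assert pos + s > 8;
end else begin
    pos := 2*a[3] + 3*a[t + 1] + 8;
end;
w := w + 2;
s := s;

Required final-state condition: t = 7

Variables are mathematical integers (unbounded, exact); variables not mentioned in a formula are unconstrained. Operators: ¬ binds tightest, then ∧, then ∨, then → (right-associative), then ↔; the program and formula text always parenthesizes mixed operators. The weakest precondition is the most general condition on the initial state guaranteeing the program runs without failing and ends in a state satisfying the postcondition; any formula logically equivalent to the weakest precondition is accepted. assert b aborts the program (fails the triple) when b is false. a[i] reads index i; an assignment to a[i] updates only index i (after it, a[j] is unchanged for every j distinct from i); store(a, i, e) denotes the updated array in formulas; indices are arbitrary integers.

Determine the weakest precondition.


Working backward. After the program, t = 7 must hold.
Before s := s: t = 7
Before w := w + 2: t = 7
Then branch requires pos + s > 8 ∧ t = 7; else branch requires t = 7.
Before the if: ((3*t > pos - 5 ∧ pos < -13) → (pos + s > 8 ∧ t = 7)) ∧ ((¬(3*t > pos - 5 ∧ pos < -13)) → t = 7)
Answer: WP = ((3*t > pos - 5 ∧ pos < -13) → (pos + s > 8 ∧ t = 7)) ∧ ((¬(3*t > pos - 5 ∧ pos < -13)) → t = 7)


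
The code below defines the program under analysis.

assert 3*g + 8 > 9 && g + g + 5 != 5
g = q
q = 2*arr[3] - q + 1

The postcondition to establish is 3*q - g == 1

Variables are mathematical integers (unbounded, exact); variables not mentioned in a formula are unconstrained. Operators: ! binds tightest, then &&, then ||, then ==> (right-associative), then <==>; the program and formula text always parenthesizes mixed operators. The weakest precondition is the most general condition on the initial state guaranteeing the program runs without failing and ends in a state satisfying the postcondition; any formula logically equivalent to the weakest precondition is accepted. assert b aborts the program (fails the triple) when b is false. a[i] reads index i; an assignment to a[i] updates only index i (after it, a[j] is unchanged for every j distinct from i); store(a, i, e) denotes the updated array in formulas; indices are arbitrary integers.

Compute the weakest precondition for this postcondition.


Working backward. After the program, the postcondition 3*q - g == 1 must hold; in canonical form it is 3*q == g + 1.
Before q := 2*arr[3] - q + 1: 6*arr[3] == g + 3*q - 2
Before g := q: 6*arr[3] == 4*q - 2
Before assert 3*g + 8 > 9 && g + g + 5 != 5: 3*g > 1 && 2*g != 0 && 6*arr[3] == 4*q - 2
Answer: WP = 3*g > 1 && 2*g != 0 && 6*arr[3] == 4*q - 2


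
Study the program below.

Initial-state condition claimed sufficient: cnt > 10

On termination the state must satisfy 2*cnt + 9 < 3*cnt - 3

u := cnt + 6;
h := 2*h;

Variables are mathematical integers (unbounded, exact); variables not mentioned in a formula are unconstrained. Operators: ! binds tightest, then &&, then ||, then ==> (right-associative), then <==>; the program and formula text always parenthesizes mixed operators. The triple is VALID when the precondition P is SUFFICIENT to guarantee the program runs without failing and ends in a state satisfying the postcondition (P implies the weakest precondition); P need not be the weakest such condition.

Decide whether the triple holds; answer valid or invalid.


Working backward. After the program, the postcondition 2*cnt + 9 < 3*cnt - 3 must hold; in canonical form it is cnt > 12.
Before h := 2*h: cnt > 12
Before u := cnt + 6: cnt > 12
The weakest precondition is cnt > 12.
Check whether cnt > 10 implies it.
Countermodel: at the initial state cnt = 11, the precondition holds but the weakest precondition fails.
Answer: invalid


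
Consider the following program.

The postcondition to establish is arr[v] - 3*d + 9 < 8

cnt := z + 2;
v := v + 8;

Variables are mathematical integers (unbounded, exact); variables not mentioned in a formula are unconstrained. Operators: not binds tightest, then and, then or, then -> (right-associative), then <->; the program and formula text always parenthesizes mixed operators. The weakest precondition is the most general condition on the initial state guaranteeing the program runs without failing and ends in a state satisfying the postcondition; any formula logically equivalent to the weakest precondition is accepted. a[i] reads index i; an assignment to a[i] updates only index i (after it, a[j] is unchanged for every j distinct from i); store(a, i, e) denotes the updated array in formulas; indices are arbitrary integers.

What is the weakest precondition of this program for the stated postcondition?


Working backward. After the program, the postcondition arr[v] - 3*d + 9 < 8 must hold; in canonical form it is arr[v] < 3*d - 1.
Before v := v + 8: arr[v + 8] < 3*d - 1
Before cnt := z + 2: arr[v + 8] < 3*d - 1
Answer: WP = arr[v + 8] < 3*d - 1


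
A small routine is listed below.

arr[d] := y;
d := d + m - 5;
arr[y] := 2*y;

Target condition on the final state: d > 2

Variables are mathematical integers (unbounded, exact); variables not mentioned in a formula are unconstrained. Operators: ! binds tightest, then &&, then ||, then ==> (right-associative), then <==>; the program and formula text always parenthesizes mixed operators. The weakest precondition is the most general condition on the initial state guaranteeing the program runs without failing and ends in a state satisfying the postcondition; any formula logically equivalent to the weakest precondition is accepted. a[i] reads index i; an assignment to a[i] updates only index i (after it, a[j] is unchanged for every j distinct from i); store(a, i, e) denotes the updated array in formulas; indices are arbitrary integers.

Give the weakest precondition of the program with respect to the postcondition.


Working backward. After the program, d > 2 must hold.
Before arr[y] := 2*y: d > 2
Before d := d + m - 5: d + m > 7
Before arr[d] := y: d + m > 7
Answer: WP = d + m > 7


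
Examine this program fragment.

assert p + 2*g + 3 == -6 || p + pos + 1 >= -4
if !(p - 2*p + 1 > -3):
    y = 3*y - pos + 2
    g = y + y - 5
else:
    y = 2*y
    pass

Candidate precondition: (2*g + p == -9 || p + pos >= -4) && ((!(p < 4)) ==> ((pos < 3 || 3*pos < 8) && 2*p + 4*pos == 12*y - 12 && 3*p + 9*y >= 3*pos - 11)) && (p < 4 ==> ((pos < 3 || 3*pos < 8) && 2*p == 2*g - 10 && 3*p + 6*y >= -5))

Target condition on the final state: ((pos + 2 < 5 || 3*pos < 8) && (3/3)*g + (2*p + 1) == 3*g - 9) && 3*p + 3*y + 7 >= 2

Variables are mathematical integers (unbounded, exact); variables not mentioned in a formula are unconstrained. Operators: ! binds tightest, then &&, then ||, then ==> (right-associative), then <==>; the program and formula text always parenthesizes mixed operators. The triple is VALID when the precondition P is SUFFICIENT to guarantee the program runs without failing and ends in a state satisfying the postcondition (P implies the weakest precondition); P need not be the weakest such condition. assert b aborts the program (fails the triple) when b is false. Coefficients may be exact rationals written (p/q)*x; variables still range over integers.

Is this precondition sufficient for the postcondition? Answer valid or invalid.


Working backward. After the program, the postcondition ((pos + 2 < 5 || 3*pos < 8) && (3/3)*g + (2*p + 1) == 3*g - 9) && 3*p + 3*y + 7 >= 2 must hold; in canonical form it is (pos < 3 || 3*pos < 8) && 2*p == 2*g - 10 && 3*p + 3*y >= -5.
Then branch requires (pos < 3 || 3*pos < 8) && 2*p + 4*pos == 12*y - 12 && 3*p + 9*y >= 3*pos - 11; else branch requires (pos < 3 || 3*pos < 8) && 2*p == 2*g - 10 && 3*p + 6*y >= -5.
Before the if: ((!(p < 4)) ==> ((pos < 3 || 3*pos < 8) && 2*p + 4*pos == 12*y - 12 && 3*p + 9*y >= 3*pos - 11)) && (p < 4 ==> ((pos < 3 || 3*pos < 8) && 2*p == 2*g - 10 && 3*p + 6*y >= -5))
Before assert p + 2*g + 3 == -6 || p + pos + 1 >= -4: (2*g + p == -9 || p + pos >= -5) && ((!(p < 4)) ==> ((pos < 3 || 3*pos < 8) && 2*p + 4*pos == 12*y - 12 && 3*p + 9*y >= 3*pos - 11)) && (p < 4 ==> ((pos < 3 || 3*pos < 8) && 2*p == 2*g - 10 && 3*p + 6*y >= -5))
The weakest precondition is (2*g + p == -9 || p + pos >= -5) && ((!(p < 4)) ==> ((pos < 3 || 3*pos < 8) && 2*p + 4*pos == 12*y - 12 && 3*p + 9*y >= 3*pos - 11)) && (p < 4 ==> ((pos < 3 || 3*pos < 8) && 2*p == 2*g - 10 && 3*p + 6*y >= -5)).
Check whether (2*g + p == -9 || p + pos >= -4) && ((!(p < 4)) ==> ((pos < 3 || 3*pos < 8) && 2*p + 4*pos == 12*y - 12 && 3*p + 9*y >= 3*pos - 11)) && (p < 4 ==> ((pos < 3 || 3*pos < 8) && 2*p == 2*g - 10 && 3*p + 6*y >= -5)) implies it.
Every state satisfying the precondition satisfies the weakest precondition: the implication holds.
Answer: valid


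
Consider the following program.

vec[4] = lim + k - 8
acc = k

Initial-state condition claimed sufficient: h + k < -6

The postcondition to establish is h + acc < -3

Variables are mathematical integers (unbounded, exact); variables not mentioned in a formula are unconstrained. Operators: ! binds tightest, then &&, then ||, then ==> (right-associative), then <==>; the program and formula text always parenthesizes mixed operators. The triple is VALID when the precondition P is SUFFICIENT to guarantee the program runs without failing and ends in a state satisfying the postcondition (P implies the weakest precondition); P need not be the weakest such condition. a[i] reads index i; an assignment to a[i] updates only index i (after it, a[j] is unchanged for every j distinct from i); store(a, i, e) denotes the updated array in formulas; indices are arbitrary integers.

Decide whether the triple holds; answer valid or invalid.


Working backward. After the program, the postcondition h + acc < -3 must hold; in canonical form it is acc + h < -3.
Before acc := k: h + k < -3
Before vec[4] := lim + k - 8: h + k < -3
The weakest precondition is h + k < -3.
Check whether h + k < -6 implies it.
Every state satisfying the precondition satisfies the weakest precondition: the implication holds.
Answer: valid


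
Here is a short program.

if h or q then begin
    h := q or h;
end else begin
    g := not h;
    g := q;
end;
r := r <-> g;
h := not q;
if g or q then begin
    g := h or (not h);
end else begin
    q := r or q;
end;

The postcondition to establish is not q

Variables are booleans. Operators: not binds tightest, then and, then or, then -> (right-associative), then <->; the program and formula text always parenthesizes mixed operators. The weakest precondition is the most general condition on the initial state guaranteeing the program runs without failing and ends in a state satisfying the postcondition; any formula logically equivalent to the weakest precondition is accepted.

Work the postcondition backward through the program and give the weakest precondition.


Working backward. After the program, not q must hold.
Then branch requires not q; else branch requires not (r or q).
Before the if: ((g or q) -> (not q)) and ((not (g or q)) -> (not (r or q)))
Before h := not q: ((g or q) -> (not q)) and ((not (g or q)) -> (not (r or q)))
Before r := r <-> g: ((g or q) -> (not q)) and ((not (g or q)) -> (not ((r <-> g) or q)))
Then branch requires ((g or q) -> (not q)) and ((not (g or q)) -> (not ((r <-> g) or q))); else branch requires (q -> (not q)) and ((not q) -> (not ((r <-> q) or q))).
Before the if: ((h or q) -> (((g or q) -> (not q)) and ((not (g or q)) -> (not ((r <-> g) or q))))) and ((not (h or q)) -> ((q -> (not q)) and ((not q) -> (not ((r <-> q) or q)))))
Answer: WP = ((h or q) -> (((g or q) -> (not q)) and ((not (g or q)) -> (not ((r <-> g) or q))))) and ((not (h or q)) -> ((q -> (not q)) and ((not q) -> (not ((r <-> q) or q)))))


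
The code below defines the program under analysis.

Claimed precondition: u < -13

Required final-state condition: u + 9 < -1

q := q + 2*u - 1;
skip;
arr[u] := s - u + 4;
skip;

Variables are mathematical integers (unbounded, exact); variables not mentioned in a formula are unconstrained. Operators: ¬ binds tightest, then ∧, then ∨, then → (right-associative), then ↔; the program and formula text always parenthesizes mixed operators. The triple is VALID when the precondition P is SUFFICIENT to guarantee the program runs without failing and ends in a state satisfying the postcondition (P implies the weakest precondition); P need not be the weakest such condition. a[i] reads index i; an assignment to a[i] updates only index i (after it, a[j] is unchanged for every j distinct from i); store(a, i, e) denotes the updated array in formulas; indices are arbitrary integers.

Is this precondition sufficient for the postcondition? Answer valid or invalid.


Working backward. After the program, the postcondition u + 9 < -1 must hold; in canonical form it is u < -10.
Before skip: u < -10
Before arr[u] := s - u + 4: u < -10
Before skip: u < -10
Before q := q + 2*u - 1: u < -10
The weakest precondition is u < -10.
Check whether u < -13 implies it.
Every state satisfying the precondition satisfies the weakest precondition: the implication holds.
Answer: valid


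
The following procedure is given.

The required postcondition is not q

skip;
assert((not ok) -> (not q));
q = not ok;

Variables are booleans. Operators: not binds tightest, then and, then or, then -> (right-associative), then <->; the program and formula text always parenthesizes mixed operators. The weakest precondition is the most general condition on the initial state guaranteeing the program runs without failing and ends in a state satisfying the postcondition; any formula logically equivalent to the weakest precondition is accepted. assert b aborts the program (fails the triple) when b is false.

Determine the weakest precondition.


Working backward. After the program, not q must hold.
Before q := not ok: ok
Before assert (not ok) -> (not q): ((not ok) -> (not q)) and ok
Before skip: ((not ok) -> (not q)) and ok
Answer: WP = ((not ok) -> (not q)) and ok


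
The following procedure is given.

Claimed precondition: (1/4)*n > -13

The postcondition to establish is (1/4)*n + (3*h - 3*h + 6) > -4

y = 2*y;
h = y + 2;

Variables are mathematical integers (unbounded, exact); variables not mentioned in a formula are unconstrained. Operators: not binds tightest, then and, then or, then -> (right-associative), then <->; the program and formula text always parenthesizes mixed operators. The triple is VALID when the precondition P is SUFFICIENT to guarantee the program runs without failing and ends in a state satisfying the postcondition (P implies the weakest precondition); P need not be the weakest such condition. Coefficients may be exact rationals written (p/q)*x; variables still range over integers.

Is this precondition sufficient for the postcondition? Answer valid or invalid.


Working backward. After the program, the postcondition (1/4)*n + (3*h - 3*h + 6) > -4 must hold; in canonical form it is (1/4)*n > -10.
Before h := y + 2: (1/4)*n > -10
Before y := 2*y: (1/4)*n > -10
The weakest precondition is (1/4)*n > -10.
Check whether (1/4)*n > -13 implies it.
Countermodel: at the initial state n = -51, the precondition holds but the weakest precondition fails.
Answer: invalid


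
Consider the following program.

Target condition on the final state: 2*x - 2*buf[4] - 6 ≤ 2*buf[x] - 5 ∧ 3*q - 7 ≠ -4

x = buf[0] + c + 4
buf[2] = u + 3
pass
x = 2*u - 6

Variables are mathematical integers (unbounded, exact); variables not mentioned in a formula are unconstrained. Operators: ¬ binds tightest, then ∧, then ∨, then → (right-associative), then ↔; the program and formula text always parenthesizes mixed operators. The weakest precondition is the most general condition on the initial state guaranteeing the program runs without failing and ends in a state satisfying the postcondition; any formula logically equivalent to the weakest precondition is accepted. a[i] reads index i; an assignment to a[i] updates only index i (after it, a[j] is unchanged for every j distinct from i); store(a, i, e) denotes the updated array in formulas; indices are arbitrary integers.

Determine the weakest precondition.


Working backward. After the program, the postcondition 2*x - 2*buf[4] - 6 ≤ 2*buf[x] - 5 ∧ 3*q - 7 ≠ -4 must hold; in canonical form it is 2*x ≤ 2*buf[4] + 2*buf[x] + 1 ∧ 3*q ≠ 3.
Before x := 2*u - 6: 4*u ≤ 2*buf[4] + 2*buf[2*u - 6] + 13 ∧ 3*q ≠ 3
Before skip: 4*u ≤ 2*buf[4] + 2*buf[2*u - 6] + 13 ∧ 3*q ≠ 3
Before buf[2] := u + 3: 4*u ≤ 2*buf[4] + 2*store(buf, 2, u + 3)[2*u - 6] + 13 ∧ 3*q ≠ 3
Before x := buf[0] + c + 4: 4*u ≤ 2*buf[4] + 2*store(buf, 2, u + 3)[2*u - 6] + 13 ∧ 3*q ≠ 3
Answer: WP = 4*u ≤ 2*buf[4] + 2*store(buf, 2, u + 3)[2*u - 6] + 13 ∧ 3*q ≠ 3


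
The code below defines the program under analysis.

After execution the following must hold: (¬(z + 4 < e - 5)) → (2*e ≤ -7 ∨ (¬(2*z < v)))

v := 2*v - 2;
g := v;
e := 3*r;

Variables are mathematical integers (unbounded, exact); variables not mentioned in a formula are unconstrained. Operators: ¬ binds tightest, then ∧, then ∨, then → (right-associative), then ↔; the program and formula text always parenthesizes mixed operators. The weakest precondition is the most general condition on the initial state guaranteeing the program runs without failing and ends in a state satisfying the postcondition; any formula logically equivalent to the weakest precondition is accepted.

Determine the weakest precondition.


Working backward. After the program, the postcondition (¬(z + 4 < e - 5)) → (2*e ≤ -7 ∨ (¬(2*z < v))) must hold; in canonical form it is (¬(z < e - 9)) → (2*e ≤ -7 ∨ (¬(2*z < v))).
Before e := 3*r: (¬(z < 3*r - 9)) → (6*r ≤ -7 ∨ (¬(2*z < v)))
Before g := v: (¬(z < 3*r - 9)) → (6*r ≤ -7 ∨ (¬(2*z < v)))
Before v := 2*v - 2: (¬(z < 3*r - 9)) → (6*r ≤ -7 ∨ (¬(2*z < 2*v - 2)))
Answer: WP = (¬(z < 3*r - 9)) → (6*r ≤ -7 ∨ (¬(2*z < 2*v - 2)))


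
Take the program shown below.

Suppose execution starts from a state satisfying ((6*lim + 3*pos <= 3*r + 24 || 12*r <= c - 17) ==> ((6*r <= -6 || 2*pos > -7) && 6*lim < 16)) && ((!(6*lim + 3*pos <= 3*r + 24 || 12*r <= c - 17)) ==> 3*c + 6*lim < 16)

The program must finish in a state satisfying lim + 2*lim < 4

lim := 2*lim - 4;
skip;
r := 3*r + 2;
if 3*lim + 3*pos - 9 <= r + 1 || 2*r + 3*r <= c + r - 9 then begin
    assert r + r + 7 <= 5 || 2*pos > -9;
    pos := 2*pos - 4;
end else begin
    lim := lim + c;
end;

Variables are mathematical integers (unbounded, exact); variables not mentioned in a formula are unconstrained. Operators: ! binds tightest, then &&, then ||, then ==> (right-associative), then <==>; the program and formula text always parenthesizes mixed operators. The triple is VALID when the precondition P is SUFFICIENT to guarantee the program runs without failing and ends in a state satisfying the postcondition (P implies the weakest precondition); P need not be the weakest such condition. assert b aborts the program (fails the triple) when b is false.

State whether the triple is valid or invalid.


Working backward. After the program, the postcondition lim + 2*lim < 4 must hold; in canonical form it is 3*lim < 4.
Then branch requires (2*r <= -2 || 2*pos > -9) && 3*lim < 4; else branch requires 3*c + 3*lim < 4.
Before the if: ((3*lim + 3*pos <= r + 10 || 4*r <= c - 9) ==> ((2*r <= -2 || 2*pos > -9) && 3*lim < 4)) && ((!(3*lim + 3*pos <= r + 10 || 4*r <= c - 9)) ==> 3*c + 3*lim < 4)
Before r := 3*r + 2: ((3*lim + 3*pos <= 3*r + 12 || 12*r <= c - 17) ==> ((6*r <= -6 || 2*pos > -9) && 3*lim < 4)) && ((!(3*lim + 3*pos <= 3*r + 12 || 12*r <= c - 17)) ==> 3*c + 3*lim < 4)
Before skip: ((3*lim + 3*pos <= 3*r + 12 || 12*r <= c - 17) ==> ((6*r <= -6 || 2*pos > -9) && 3*lim < 4)) && ((!(3*lim + 3*pos <= 3*r + 12 || 12*r <= c - 17)) ==> 3*c + 3*lim < 4)
Before lim := 2*lim - 4: ((6*lim + 3*pos <= 3*r + 24 || 12*r <= c - 17) ==> ((6*r <= -6 || 2*pos > -9) && 6*lim < 16)) && ((!(6*lim + 3*pos <= 3*r + 24 || 12*r <= c - 17)) ==> 3*c + 6*lim < 16)
The weakest precondition is ((6*lim + 3*pos <= 3*r + 24 || 12*r <= c - 17) ==> ((6*r <= -6 || 2*pos > -9) && 6*lim < 16)) && ((!(6*lim + 3*pos <= 3*r + 24 || 12*r <= c - 17)) ==> 3*c + 6*lim < 16).
Check whether ((6*lim + 3*pos <= 3*r + 24 || 12*r <= c - 17) ==> ((6*r <= -6 || 2*pos > -7) && 6*lim < 16)) && ((!(6*lim + 3*pos <= 3*r + 24 || 12*r <= c - 17)) ==> 3*c + 6*lim < 16) implies it.
Every state satisfying the precondition satisfies the weakest precondition: the implication holds.
Answer: valid


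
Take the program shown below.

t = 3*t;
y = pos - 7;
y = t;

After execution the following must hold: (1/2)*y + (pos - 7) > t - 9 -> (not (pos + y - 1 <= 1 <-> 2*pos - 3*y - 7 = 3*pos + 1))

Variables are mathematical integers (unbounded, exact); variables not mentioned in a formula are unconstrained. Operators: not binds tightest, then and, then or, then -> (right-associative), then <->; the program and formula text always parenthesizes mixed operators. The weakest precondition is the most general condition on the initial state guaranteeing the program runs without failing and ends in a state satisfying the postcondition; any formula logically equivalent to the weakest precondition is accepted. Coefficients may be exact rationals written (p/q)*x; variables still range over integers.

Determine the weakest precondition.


Working backward. After the program, the postcondition (1/2)*y + (pos - 7) > t - 9 -> (not (pos + y - 1 <= 1 <-> 2*pos - 3*y - 7 = 3*pos + 1)) must hold; in canonical form it is pos + (1/2)*y > t - 2 -> (not (pos + y <= 2 <-> pos + 3*y = -8)).
Before y := t: pos > (1/2)*t - 2 -> (not (pos + t <= 2 <-> pos + 3*t = -8))
Before y := pos - 7: pos > (1/2)*t - 2 -> (not (pos + t <= 2 <-> pos + 3*t = -8))
Before t := 3*t: pos > (3/2)*t - 2 -> (not (pos + 3*t <= 2 <-> pos + 9*t = -8))
Answer: WP = pos > (3/2)*t - 2 -> (not (pos + 3*t <= 2 <-> pos + 9*t = -8))


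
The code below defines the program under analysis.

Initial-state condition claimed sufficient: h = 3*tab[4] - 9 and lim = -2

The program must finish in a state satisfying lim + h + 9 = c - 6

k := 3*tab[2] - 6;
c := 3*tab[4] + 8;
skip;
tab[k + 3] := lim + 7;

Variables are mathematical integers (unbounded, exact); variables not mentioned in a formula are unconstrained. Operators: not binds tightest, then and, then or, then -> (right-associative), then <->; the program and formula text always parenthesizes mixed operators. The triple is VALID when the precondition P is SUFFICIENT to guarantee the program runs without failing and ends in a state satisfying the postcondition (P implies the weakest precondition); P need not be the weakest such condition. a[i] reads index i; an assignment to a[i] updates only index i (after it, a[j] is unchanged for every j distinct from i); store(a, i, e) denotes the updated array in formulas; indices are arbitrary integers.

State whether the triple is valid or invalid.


Working backward. After the program, the postcondition lim + h + 9 = c - 6 must hold; in canonical form it is h + lim = c - 15.
Before tab[k + 3] := lim + 7: h + lim = c - 15
Before skip: h + lim = c - 15
Before c := 3*tab[4] + 8: h + lim = 3*tab[4] - 7
Before k := 3*tab[2] - 6: h + lim = 3*tab[4] - 7
The weakest precondition is h + lim = 3*tab[4] - 7.
Check whether h = 3*tab[4] - 9 and lim = -2 implies it.
Countermodel: at the initial state h = -9, lim = -2, tab = {[4] = 0, elsewhere 0}, the precondition holds but the weakest precondition fails.
Answer: invalid


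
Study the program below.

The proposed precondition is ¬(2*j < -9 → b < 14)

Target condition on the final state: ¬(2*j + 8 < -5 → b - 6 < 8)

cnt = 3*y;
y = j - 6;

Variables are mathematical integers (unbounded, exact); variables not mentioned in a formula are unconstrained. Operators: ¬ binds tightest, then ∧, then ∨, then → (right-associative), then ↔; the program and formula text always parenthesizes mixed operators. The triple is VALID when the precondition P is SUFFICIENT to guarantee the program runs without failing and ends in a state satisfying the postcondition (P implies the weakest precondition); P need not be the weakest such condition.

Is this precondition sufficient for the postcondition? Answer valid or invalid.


Working backward. After the program, the postcondition ¬(2*j + 8 < -5 → b - 6 < 8) must hold; in canonical form it is ¬(2*j < -13 → b < 14).
Before y := j - 6: ¬(2*j < -13 → b < 14)
Before cnt := 3*y: ¬(2*j < -13 → b < 14)
The weakest precondition is ¬(2*j < -13 → b < 14).
Check whether ¬(2*j < -9 → b < 14) implies it.
Countermodel: at the initial state b = 14, j = -6, the precondition holds but the weakest precondition fails.
Answer: invalid


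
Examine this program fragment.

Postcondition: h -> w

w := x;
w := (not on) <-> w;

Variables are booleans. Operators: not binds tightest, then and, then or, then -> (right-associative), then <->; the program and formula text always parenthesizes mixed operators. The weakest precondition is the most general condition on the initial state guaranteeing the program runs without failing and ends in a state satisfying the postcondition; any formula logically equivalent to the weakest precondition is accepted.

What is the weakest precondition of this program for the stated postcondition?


Working backward. After the program, h -> w must hold.
Before w := (not on) <-> w: h -> ((not on) <-> w)
Before w := x: h -> ((not on) <-> x)
Answer: WP = h -> ((not on) <-> x)


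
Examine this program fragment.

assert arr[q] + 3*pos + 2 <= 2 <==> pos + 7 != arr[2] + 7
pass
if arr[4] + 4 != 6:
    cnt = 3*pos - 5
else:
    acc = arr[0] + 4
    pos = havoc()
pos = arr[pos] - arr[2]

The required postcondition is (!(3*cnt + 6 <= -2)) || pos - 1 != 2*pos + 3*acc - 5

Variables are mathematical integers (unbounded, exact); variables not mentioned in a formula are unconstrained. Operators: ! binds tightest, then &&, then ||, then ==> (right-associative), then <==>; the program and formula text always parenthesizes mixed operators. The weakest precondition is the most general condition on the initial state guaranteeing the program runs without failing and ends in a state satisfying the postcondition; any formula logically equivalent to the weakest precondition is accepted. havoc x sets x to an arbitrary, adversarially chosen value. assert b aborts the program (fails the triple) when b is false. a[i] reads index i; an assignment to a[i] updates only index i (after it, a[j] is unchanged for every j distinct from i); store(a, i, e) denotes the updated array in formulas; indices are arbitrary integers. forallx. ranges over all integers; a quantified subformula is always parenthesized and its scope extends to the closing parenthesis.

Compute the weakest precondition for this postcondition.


Working backward. After the program, the postcondition (!(3*cnt + 6 <= -2)) || pos - 1 != 2*pos + 3*acc - 5 must hold; in canonical form it is (!(3*cnt <= -8)) || 3*acc + pos != 4.
Before pos := arr[pos] - arr[2]: (!(3*cnt <= -8)) || arr[pos] + 3*acc != arr[2] + 4
Then branch requires (!(9*pos <= 7)) || arr[pos] + 3*acc != arr[2] + 4; else branch requires forall pos_1. ((!(3*cnt <= -8)) || 3*arr[0] + arr[pos_1] != arr[2] - 8).
Before the if: (arr[4] != 2 ==> ((!(9*pos <= 7)) || arr[pos] + 3*acc != arr[2] + 4)) && ((!(arr[4] != 2)) ==> (forall pos_1. ((!(3*cnt <= -8)) || 3*arr[0] + arr[pos_1] != arr[2] - 8)))
Before skip: (arr[4] != 2 ==> ((!(9*pos <= 7)) || arr[pos] + 3*acc != arr[2] + 4)) && ((!(arr[4] != 2)) ==> (forall pos_1. ((!(3*cnt <= -8)) || 3*arr[0] + arr[pos_1] != arr[2] - 8)))
Before assert arr[q] + 3*pos + 2 <= 2 <==> pos + 7 != arr[2] + 7: (arr[q] + 3*pos <= 0 <==> pos != arr[2]) && (arr[4] != 2 ==> ((!(9*pos <= 7)) || arr[pos] + 3*acc != arr[2] + 4)) && ((!(arr[4] != 2)) ==> (forall pos_1. ((!(3*cnt <= -8)) || 3*arr[0] + arr[pos_1] != arr[2] - 8)))
Answer: WP = (arr[q] + 3*pos <= 0 <==> pos != arr[2]) && (arr[4] != 2 ==> ((!(9*pos <= 7)) || arr[pos] + 3*acc != arr[2] + 4)) && ((!(arr[4] != 2)) ==> (forall pos_1. ((!(3*cnt <= -8)) || 3*arr[0] + arr[pos_1] != arr[2] - 8)))


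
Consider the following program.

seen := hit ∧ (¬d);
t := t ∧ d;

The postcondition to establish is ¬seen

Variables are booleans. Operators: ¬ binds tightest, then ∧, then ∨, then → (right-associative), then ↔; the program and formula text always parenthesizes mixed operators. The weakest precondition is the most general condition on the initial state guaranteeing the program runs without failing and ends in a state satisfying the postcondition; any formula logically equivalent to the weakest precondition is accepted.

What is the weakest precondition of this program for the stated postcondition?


Working backward. After the program, ¬seen must hold.
Before t := t ∧ d: ¬seen
Before seen := hit ∧ (¬d): ¬(hit ∧ (¬d))
Answer: WP = ¬(hit ∧ (¬d))


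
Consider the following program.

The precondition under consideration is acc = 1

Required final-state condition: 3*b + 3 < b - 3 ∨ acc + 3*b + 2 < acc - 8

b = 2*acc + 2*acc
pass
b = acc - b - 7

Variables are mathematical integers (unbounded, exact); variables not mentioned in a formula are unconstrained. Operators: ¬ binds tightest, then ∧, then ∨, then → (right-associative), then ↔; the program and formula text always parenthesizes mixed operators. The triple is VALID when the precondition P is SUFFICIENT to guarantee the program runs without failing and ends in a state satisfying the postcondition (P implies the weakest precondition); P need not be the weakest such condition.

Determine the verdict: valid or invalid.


Working backward. After the program, the postcondition 3*b + 3 < b - 3 ∨ acc + 3*b + 2 < acc - 8 must hold; in canonical form it is 2*b < -6 ∨ 3*b < -10.
Before b := acc - b - 7: 2*acc < 2*b + 8 ∨ 3*acc < 3*b + 11
Before skip: 2*acc < 2*b + 8 ∨ 3*acc < 3*b + 11
Before b := 2*acc + 2*acc: 6*acc > -8 ∨ 9*acc > -11
The weakest precondition is 6*acc > -8 ∨ 9*acc > -11.
Check whether acc = 1 implies it.
Every state satisfying the precondition satisfies the weakest precondition: the implication holds.
Answer: valid


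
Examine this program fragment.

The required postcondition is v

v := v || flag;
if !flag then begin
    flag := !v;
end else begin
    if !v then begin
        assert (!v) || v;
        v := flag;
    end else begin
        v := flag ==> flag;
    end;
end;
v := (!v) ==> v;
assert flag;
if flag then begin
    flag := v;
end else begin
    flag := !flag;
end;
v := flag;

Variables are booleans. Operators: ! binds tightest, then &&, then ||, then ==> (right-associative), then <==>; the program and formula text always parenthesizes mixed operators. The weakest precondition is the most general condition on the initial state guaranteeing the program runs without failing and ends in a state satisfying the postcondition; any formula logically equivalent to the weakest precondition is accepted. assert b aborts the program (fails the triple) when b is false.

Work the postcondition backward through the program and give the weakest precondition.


Working backward. After the program, v must hold.
Before v := flag: flag
Then branch requires v; else branch requires !flag.
Before the if: flag ==> v
Before assert flag: flag && (flag ==> v)
Before v := (!v) ==> v: flag && (flag ==> ((!v) ==> v))
Then branch requires (!v) && ((!v) ==> ((!v) ==> v)); else branch requires ((!v) ==> (flag && (flag ==> ((!flag) ==> flag)))) && (v ==> flag).
Before the if: ((!flag) ==> ((!v) && ((!v) ==> ((!v) ==> v)))) && (flag ==> (((!v) ==> (flag && (flag ==> ((!flag) ==> flag)))) && (v ==> flag)))
Before v := v || flag: ((!flag) ==> ((!(v || flag)) && ((!(v || flag)) ==> ((!(v || flag)) ==> (v || flag))))) && (flag ==> (((!(v || flag)) ==> (flag && (flag ==> ((!flag) ==> flag)))) && ((v || flag) ==> flag)))
Answer: WP = ((!flag) ==> ((!(v || flag)) && ((!(v || flag)) ==> ((!(v || flag)) ==> (v || flag))))) && (flag ==> (((!(v || flag)) ==> (flag && (flag ==> ((!flag) ==> flag)))) && ((v || flag) ==> flag)))
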